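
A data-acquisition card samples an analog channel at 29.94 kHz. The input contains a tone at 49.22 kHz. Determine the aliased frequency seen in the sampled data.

49.22 kHz mod fs = 19.28 kHz.
19.28 kHz > fs/2 = 14.97 kHz, folds to fs − 19.28 kHz = 10.66 kHz.

10.66 kHz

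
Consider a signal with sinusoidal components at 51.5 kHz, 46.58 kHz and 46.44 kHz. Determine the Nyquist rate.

Highest-frequency component: 51.5 kHz.
Nyquist rate = 2 × 51.5 kHz = 103 kHz.

103 kHz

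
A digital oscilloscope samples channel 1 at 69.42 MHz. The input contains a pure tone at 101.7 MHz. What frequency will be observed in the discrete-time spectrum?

32.28 MHz

101.7 MHz mod fs = 32.28 MHz.
32.28 MHz ≤ fs/2 = 34.71 MHz, appears at 32.28 MHz.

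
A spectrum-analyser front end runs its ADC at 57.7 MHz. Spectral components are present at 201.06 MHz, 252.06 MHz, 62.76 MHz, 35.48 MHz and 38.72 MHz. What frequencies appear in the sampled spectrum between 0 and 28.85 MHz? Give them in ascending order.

fs/2 = 28.85 MHz.
201.06 MHz mod fs = 27.96 MHz.
27.96 MHz ≤ fs/2 = 28.85 MHz, appears at 27.96 MHz.
252.06 MHz mod fs = 21.26 MHz.
21.26 MHz ≤ fs/2 = 28.85 MHz, appears at 21.26 MHz.
62.76 MHz mod fs = 5.06 MHz.
5.06 MHz ≤ fs/2 = 28.85 MHz, appears at 5.06 MHz.
35.48 MHz > fs/2 = 28.85 MHz, folds to fs − 35.48 MHz = 22.22 MHz.
38.72 MHz > fs/2 = 28.85 MHz, folds to fs − 38.72 MHz = 18.98 MHz.
Distinct values: {5.06 MHz, 18.98 MHz, 21.26 MHz, 22.22 MHz, 27.96 MHz}.

5.06 MHz, 18.98 MHz, 21.26 MHz, 22.22 MHz, 27.96 MHz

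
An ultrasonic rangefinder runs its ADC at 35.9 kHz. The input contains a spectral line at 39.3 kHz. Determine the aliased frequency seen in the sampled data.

39.3 kHz mod fs = 3.4 kHz.
3.4 kHz ≤ fs/2 = 17.95 kHz, appears at 3.4 kHz.

3.4 kHz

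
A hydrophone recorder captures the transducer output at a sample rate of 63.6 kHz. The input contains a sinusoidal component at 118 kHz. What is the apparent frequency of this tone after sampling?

118 kHz mod fs = 54.4 kHz.
54.4 kHz > fs/2 = 31.8 kHz, folds to fs − 54.4 kHz = 9.2 kHz.

9.2 kHz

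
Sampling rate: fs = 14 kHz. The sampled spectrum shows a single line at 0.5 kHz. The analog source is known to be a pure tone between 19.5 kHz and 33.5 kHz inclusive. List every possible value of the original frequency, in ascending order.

Frequencies that alias to 0.5 kHz are k·fs ± 0.5 kHz for integer k ≥ 0.
k=0: 0.5 kHz.
k=1: 13.5 kHz, 14.5 kHz.
k=2: 27.5 kHz, 28.5 kHz.
k=3: 41.5 kHz, 42.5 kHz.
Within [19.5 kHz, 33.5 kHz]: 27.5 kHz, 28.5 kHz.

27.5 kHz, 28.5 kHz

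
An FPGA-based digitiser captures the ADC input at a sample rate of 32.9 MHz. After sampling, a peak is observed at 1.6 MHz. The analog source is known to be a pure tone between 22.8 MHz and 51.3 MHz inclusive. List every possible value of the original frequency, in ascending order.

31.3 MHz, 34.5 MHz

Frequencies that alias to 1.6 MHz are k·fs ± 1.6 MHz for integer k ≥ 0.
k=0: 1.6 MHz.
k=1: 31.3 MHz, 34.5 MHz.
k=2: 64.2 MHz, 67.4 MHz.
Within [22.8 MHz, 51.3 MHz]: 31.3 MHz, 34.5 MHz.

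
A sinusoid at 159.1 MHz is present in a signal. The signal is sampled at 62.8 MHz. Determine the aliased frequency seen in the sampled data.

159.1 MHz mod fs = 33.5 MHz.
33.5 MHz > fs/2 = 31.4 MHz, folds to fs − 33.5 MHz = 29.3 MHz.

29.3 MHz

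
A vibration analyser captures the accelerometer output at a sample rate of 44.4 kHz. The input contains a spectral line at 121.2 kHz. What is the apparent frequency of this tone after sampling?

121.2 kHz mod fs = 32.4 kHz.
32.4 kHz > fs/2 = 22.2 kHz, folds to fs − 32.4 kHz = 12 kHz.

12 kHz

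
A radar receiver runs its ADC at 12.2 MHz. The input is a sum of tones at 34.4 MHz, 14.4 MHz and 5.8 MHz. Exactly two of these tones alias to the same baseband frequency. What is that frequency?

fs/2 = 6.1 MHz.
34.4 MHz mod fs = 10 MHz.
10 MHz > fs/2 = 6.1 MHz, folds to fs − 10 MHz = 2.2 MHz.
14.4 MHz mod fs = 2.2 MHz.
2.2 MHz ≤ fs/2 = 6.1 MHz, appears at 2.2 MHz.
5.8 MHz ≤ fs/2 = 6.1 MHz, passes unchanged.
14.4 MHz and 34.4 MHz both map to 2.2 MHz.

2.2 MHz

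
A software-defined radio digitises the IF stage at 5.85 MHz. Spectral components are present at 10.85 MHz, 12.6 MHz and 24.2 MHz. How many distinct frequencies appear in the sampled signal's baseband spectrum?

fs/2 = 2.925 MHz.
10.85 MHz mod fs = 5 MHz.
5 MHz > fs/2 = 2.925 MHz, folds to fs − 5 MHz = 0.85 MHz.
12.6 MHz mod fs = 0.9 MHz.
0.9 MHz ≤ fs/2 = 2.925 MHz, appears at 0.9 MHz.
24.2 MHz mod fs = 0.8 MHz.
0.8 MHz ≤ fs/2 = 2.925 MHz, appears at 0.8 MHz.
Distinct values: {0.8 MHz, 0.85 MHz, 0.9 MHz} → 3.

3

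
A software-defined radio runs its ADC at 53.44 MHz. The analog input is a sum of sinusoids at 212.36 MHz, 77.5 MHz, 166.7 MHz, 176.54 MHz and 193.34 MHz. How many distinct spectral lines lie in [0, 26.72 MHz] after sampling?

fs/2 = 26.72 MHz.
212.36 MHz mod fs = 52.04 MHz.
52.04 MHz > fs/2 = 26.72 MHz, folds to fs − 52.04 MHz = 1.4 MHz.
77.5 MHz mod fs = 24.06 MHz.
24.06 MHz ≤ fs/2 = 26.72 MHz, appears at 24.06 MHz.
166.7 MHz mod fs = 6.38 MHz.
6.38 MHz ≤ fs/2 = 26.72 MHz, appears at 6.38 MHz.
176.54 MHz mod fs = 16.22 MHz.
16.22 MHz ≤ fs/2 = 26.72 MHz, appears at 16.22 MHz.
193.34 MHz mod fs = 33.02 MHz.
33.02 MHz > fs/2 = 26.72 MHz, folds to fs − 33.02 MHz = 20.42 MHz.
Distinct values: {1.4 MHz, 6.38 MHz, 16.22 MHz, 20.42 MHz, 24.06 MHz} → 5.

5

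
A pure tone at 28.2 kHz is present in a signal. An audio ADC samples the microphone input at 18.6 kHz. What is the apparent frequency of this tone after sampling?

9 kHz

28.2 kHz mod fs = 9.6 kHz.
9.6 kHz > fs/2 = 9.3 kHz, folds to fs − 9.6 kHz = 9 kHz.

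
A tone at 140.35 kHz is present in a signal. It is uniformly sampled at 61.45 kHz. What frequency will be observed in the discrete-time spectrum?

17.45 kHz

140.35 kHz mod fs = 17.45 kHz.
17.45 kHz ≤ fs/2 = 30.725 kHz, appears at 17.45 kHz.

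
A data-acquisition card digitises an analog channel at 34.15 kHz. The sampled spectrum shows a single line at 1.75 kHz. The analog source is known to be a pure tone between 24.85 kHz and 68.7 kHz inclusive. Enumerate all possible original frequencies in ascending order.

32.4 kHz, 35.9 kHz, 66.55 kHz

Frequencies that alias to 1.75 kHz are k·fs ± 1.75 kHz for integer k ≥ 0.
k=0: 1.75 kHz.
k=1: 32.4 kHz, 35.9 kHz.
k=2: 66.55 kHz, 70.05 kHz.
k=3: 100.7 kHz, 104.2 kHz.
Within [24.85 kHz, 68.7 kHz]: 32.4 kHz, 35.9 kHz, 66.55 kHz.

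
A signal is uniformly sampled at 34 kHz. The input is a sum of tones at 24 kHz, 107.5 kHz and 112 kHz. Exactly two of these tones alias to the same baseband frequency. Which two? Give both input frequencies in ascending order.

24 kHz, 112 kHz

fs/2 = 17 kHz.
24 kHz > fs/2 = 17 kHz, folds to fs − 24 kHz = 10 kHz.
107.5 kHz mod fs = 5.5 kHz.
5.5 kHz ≤ fs/2 = 17 kHz, appears at 5.5 kHz.
112 kHz mod fs = 10 kHz.
10 kHz ≤ fs/2 = 17 kHz, appears at 10 kHz.
24 kHz and 112 kHz both map to 10 kHz.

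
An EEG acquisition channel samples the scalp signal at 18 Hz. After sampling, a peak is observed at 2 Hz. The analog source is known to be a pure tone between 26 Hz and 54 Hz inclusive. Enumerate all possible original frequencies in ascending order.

34 Hz, 38 Hz, 52 Hz

Frequencies that alias to 2 Hz are k·fs ± 2 Hz for integer k ≥ 0.
k=0: 2 Hz.
k=1: 16 Hz, 20 Hz.
k=2: 34 Hz, 38 Hz.
k=3: 52 Hz, 56 Hz.
k=4: 70 Hz, 74 Hz.
Within [26 Hz, 54 Hz]: 34 Hz, 38 Hz, 52 Hz.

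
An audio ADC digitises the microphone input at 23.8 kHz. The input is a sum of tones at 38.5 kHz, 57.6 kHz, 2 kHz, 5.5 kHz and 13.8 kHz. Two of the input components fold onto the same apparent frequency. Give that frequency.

10 kHz

fs/2 = 11.9 kHz.
38.5 kHz mod fs = 14.7 kHz.
14.7 kHz > fs/2 = 11.9 kHz, folds to fs − 14.7 kHz = 9.1 kHz.
57.6 kHz mod fs = 10 kHz.
10 kHz ≤ fs/2 = 11.9 kHz, appears at 10 kHz.
2 kHz ≤ fs/2 = 11.9 kHz, passes unchanged.
5.5 kHz ≤ fs/2 = 11.9 kHz, passes unchanged.
13.8 kHz > fs/2 = 11.9 kHz, folds to fs − 13.8 kHz = 10 kHz.
13.8 kHz and 57.6 kHz both map to 10 kHz.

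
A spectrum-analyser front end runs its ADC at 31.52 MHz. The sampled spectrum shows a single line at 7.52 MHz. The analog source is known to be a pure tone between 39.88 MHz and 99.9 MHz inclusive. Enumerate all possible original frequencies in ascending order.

55.52 MHz, 70.56 MHz, 87.04 MHz

Frequencies that alias to 7.52 MHz are k·fs ± 7.52 MHz for integer k ≥ 0.
k=0: 7.52 MHz.
k=1: 24 MHz, 39.04 MHz.
k=2: 55.52 MHz, 70.56 MHz.
k=3: 87.04 MHz, 102.08 MHz.
k=4: 118.56 MHz, 133.6 MHz.
Within [39.88 MHz, 99.9 MHz]: 55.52 MHz, 70.56 MHz, 87.04 MHz.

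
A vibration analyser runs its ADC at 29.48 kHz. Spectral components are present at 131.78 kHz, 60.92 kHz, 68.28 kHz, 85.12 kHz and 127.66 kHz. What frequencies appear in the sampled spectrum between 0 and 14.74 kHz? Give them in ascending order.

fs/2 = 14.74 kHz.
131.78 kHz mod fs = 13.86 kHz.
13.86 kHz ≤ fs/2 = 14.74 kHz, appears at 13.86 kHz.
60.92 kHz mod fs = 1.96 kHz.
1.96 kHz ≤ fs/2 = 14.74 kHz, appears at 1.96 kHz.
68.28 kHz mod fs = 9.32 kHz.
9.32 kHz ≤ fs/2 = 14.74 kHz, appears at 9.32 kHz.
85.12 kHz mod fs = 26.16 kHz.
26.16 kHz > fs/2 = 14.74 kHz, folds to fs − 26.16 kHz = 3.32 kHz.
127.66 kHz mod fs = 9.74 kHz.
9.74 kHz ≤ fs/2 = 14.74 kHz, appears at 9.74 kHz.
Distinct values: {1.96 kHz, 3.32 kHz, 9.32 kHz, 9.74 kHz, 13.86 kHz}.

1.96 kHz, 3.32 kHz, 9.32 kHz, 9.74 kHz, 13.86 kHz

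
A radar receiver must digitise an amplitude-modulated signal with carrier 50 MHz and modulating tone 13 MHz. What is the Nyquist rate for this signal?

AM sidebands sit at fc ± fm = 37 MHz and 63 MHz.
Highest-frequency component: 63 MHz.
Nyquist rate = 2 × 63 MHz = 126 MHz.

126 MHz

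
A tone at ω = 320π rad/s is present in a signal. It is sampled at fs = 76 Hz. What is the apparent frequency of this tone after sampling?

ω = 320π rad/s → f = ω/(2π) = 160 Hz.
160 Hz mod fs = 8 Hz.
8 Hz ≤ fs/2 = 38 Hz, appears at 8 Hz.

8 Hz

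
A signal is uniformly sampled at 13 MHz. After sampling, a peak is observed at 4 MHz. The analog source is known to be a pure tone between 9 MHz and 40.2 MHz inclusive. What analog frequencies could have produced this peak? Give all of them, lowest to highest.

Frequencies that alias to 4 MHz are k·fs ± 4 MHz for integer k ≥ 0.
k=0: 4 MHz.
k=1: 9 MHz, 17 MHz.
k=2: 22 MHz, 30 MHz.
k=3: 35 MHz, 43 MHz.
k=4: 48 MHz, 56 MHz.
Within [9 MHz, 40.2 MHz]: 9 MHz, 17 MHz, 22 MHz, 30 MHz, 35 MHz.

9 MHz, 17 MHz, 22 MHz, 30 MHz, 35 MHz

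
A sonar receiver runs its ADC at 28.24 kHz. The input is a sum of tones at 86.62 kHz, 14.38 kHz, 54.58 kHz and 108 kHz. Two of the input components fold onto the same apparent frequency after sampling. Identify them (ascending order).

54.58 kHz, 86.62 kHz

fs/2 = 14.12 kHz.
86.62 kHz mod fs = 1.9 kHz.
1.9 kHz ≤ fs/2 = 14.12 kHz, appears at 1.9 kHz.
14.38 kHz > fs/2 = 14.12 kHz, folds to fs − 14.38 kHz = 13.86 kHz.
54.58 kHz mod fs = 26.34 kHz.
26.34 kHz > fs/2 = 14.12 kHz, folds to fs − 26.34 kHz = 1.9 kHz.
108 kHz mod fs = 23.28 kHz.
23.28 kHz > fs/2 = 14.12 kHz, folds to fs − 23.28 kHz = 4.96 kHz.
54.58 kHz and 86.62 kHz both map to 1.9 kHz.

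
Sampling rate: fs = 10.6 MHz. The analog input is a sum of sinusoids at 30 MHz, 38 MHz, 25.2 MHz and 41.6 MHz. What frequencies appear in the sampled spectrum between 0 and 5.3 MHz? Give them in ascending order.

fs/2 = 5.3 MHz.
30 MHz mod fs = 8.8 MHz.
8.8 MHz > fs/2 = 5.3 MHz, folds to fs − 8.8 MHz = 1.8 MHz.
38 MHz mod fs = 6.2 MHz.
6.2 MHz > fs/2 = 5.3 MHz, folds to fs − 6.2 MHz = 4.4 MHz.
25.2 MHz mod fs = 4 MHz.
4 MHz ≤ fs/2 = 5.3 MHz, appears at 4 MHz.
41.6 MHz mod fs = 9.8 MHz.
9.8 MHz > fs/2 = 5.3 MHz, folds to fs − 9.8 MHz = 0.8 MHz.
Distinct values: {0.8 MHz, 1.8 MHz, 4 MHz, 4.4 MHz}.

0.8 MHz, 1.8 MHz, 4 MHz, 4.4 MHz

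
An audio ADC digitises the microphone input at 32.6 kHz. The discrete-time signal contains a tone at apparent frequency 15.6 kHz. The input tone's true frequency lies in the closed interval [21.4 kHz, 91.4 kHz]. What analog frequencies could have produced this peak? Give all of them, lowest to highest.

Frequencies that alias to 15.6 kHz are k·fs ± 15.6 kHz for integer k ≥ 0.
k=0: 15.6 kHz.
k=1: 17 kHz, 48.2 kHz.
k=2: 49.6 kHz, 80.8 kHz.
k=3: 82.2 kHz, 113.4 kHz.
k=4: 114.8 kHz, 146 kHz.
Within [21.4 kHz, 91.4 kHz]: 48.2 kHz, 49.6 kHz, 80.8 kHz, 82.2 kHz.

48.2 kHz, 49.6 kHz, 80.8 kHz, 82.2 kHz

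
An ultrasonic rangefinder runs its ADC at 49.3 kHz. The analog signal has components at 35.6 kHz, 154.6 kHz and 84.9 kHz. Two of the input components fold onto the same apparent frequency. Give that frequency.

13.7 kHz

fs/2 = 24.65 kHz.
35.6 kHz > fs/2 = 24.65 kHz, folds to fs − 35.6 kHz = 13.7 kHz.
154.6 kHz mod fs = 6.7 kHz.
6.7 kHz ≤ fs/2 = 24.65 kHz, appears at 6.7 kHz.
84.9 kHz mod fs = 35.6 kHz.
35.6 kHz > fs/2 = 24.65 kHz, folds to fs − 35.6 kHz = 13.7 kHz.
35.6 kHz and 84.9 kHz both map to 13.7 kHz.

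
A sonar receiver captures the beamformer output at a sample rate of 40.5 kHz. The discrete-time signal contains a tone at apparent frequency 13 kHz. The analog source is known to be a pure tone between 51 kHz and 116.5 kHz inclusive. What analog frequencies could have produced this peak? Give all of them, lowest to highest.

Frequencies that alias to 13 kHz are k·fs ± 13 kHz for integer k ≥ 0.
k=0: 13 kHz.
k=1: 27.5 kHz, 53.5 kHz.
k=2: 68 kHz, 94 kHz.
k=3: 108.5 kHz, 134.5 kHz.
k=4: 149 kHz, 175 kHz.
Within [51 kHz, 116.5 kHz]: 53.5 kHz, 68 kHz, 94 kHz, 108.5 kHz.

53.5 kHz, 68 kHz, 94 kHz, 108.5 kHz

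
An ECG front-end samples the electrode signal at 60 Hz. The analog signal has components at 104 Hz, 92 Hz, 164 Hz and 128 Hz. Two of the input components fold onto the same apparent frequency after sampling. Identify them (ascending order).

104 Hz, 164 Hz

fs/2 = 30 Hz.
104 Hz mod fs = 44 Hz.
44 Hz > fs/2 = 30 Hz, folds to fs − 44 Hz = 16 Hz.
92 Hz mod fs = 32 Hz.
32 Hz > fs/2 = 30 Hz, folds to fs − 32 Hz = 28 Hz.
164 Hz mod fs = 44 Hz.
44 Hz > fs/2 = 30 Hz, folds to fs − 44 Hz = 16 Hz.
128 Hz mod fs = 8 Hz.
8 Hz ≤ fs/2 = 30 Hz, appears at 8 Hz.
104 Hz and 164 Hz both map to 16 Hz.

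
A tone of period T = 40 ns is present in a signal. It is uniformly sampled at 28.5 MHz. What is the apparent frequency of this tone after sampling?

3.5 MHz

T = 40 ns → f = 1/T = 25 MHz.
25 MHz > fs/2 = 14.25 MHz, folds to fs − 25 MHz = 3.5 MHz.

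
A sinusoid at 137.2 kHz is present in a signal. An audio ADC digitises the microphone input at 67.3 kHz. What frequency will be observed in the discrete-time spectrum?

2.6 kHz

137.2 kHz mod fs = 2.6 kHz.
2.6 kHz ≤ fs/2 = 33.65 kHz, appears at 2.6 kHz.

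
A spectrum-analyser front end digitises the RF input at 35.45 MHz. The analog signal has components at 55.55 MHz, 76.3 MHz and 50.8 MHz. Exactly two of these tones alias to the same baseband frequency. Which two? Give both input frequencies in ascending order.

fs/2 = 17.725 MHz.
55.55 MHz mod fs = 20.1 MHz.
20.1 MHz > fs/2 = 17.725 MHz, folds to fs − 20.1 MHz = 15.35 MHz.
76.3 MHz mod fs = 5.4 MHz.
5.4 MHz ≤ fs/2 = 17.725 MHz, appears at 5.4 MHz.
50.8 MHz mod fs = 15.35 MHz.
15.35 MHz ≤ fs/2 = 17.725 MHz, appears at 15.35 MHz.
50.8 MHz and 55.55 MHz both map to 15.35 MHz.

50.8 MHz, 55.55 MHz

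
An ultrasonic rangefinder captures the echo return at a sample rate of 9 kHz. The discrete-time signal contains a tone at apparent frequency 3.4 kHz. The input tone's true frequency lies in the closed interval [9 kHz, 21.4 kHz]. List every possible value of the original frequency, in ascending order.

12.4 kHz, 14.6 kHz, 21.4 kHz

Frequencies that alias to 3.4 kHz are k·fs ± 3.4 kHz for integer k ≥ 0.
k=0: 3.4 kHz.
k=1: 5.6 kHz, 12.4 kHz.
k=2: 14.6 kHz, 21.4 kHz.
k=3: 23.6 kHz, 30.4 kHz.
Within [9 kHz, 21.4 kHz]: 12.4 kHz, 14.6 kHz, 21.4 kHz.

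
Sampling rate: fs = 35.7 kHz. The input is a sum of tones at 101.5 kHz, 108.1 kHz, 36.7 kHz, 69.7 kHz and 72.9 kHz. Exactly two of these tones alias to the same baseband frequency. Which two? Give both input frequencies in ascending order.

36.7 kHz, 108.1 kHz

fs/2 = 17.85 kHz.
101.5 kHz mod fs = 30.1 kHz.
30.1 kHz > fs/2 = 17.85 kHz, folds to fs − 30.1 kHz = 5.6 kHz.
108.1 kHz mod fs = 1 kHz.
1 kHz ≤ fs/2 = 17.85 kHz, appears at 1 kHz.
36.7 kHz mod fs = 1 kHz.
1 kHz ≤ fs/2 = 17.85 kHz, appears at 1 kHz.
69.7 kHz mod fs = 34 kHz.
34 kHz > fs/2 = 17.85 kHz, folds to fs − 34 kHz = 1.7 kHz.
72.9 kHz mod fs = 1.5 kHz.
1.5 kHz ≤ fs/2 = 17.85 kHz, appears at 1.5 kHz.
36.7 kHz and 108.1 kHz both map to 1 kHz.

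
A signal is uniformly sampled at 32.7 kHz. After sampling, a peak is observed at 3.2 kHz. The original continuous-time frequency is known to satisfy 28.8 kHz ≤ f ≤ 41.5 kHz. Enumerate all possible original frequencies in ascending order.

29.5 kHz, 35.9 kHz

Frequencies that alias to 3.2 kHz are k·fs ± 3.2 kHz for integer k ≥ 0.
k=0: 3.2 kHz.
k=1: 29.5 kHz, 35.9 kHz.
k=2: 62.2 kHz, 68.6 kHz.
Within [28.8 kHz, 41.5 kHz]: 29.5 kHz, 35.9 kHz.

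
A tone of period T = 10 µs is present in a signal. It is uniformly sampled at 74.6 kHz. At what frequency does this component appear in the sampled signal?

25.4 kHz

T = 10 µs → f = 1/T = 100 kHz.
100 kHz mod fs = 25.4 kHz.
25.4 kHz ≤ fs/2 = 37.3 kHz, appears at 25.4 kHz.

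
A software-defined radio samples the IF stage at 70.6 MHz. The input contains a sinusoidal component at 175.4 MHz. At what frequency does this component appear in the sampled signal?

175.4 MHz mod fs = 34.2 MHz.
34.2 MHz ≤ fs/2 = 35.3 MHz, appears at 34.2 MHz.

34.2 MHz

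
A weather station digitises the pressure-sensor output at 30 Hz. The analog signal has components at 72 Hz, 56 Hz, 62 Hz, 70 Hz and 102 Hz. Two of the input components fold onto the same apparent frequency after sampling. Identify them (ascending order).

fs/2 = 15 Hz.
72 Hz mod fs = 12 Hz.
12 Hz ≤ fs/2 = 15 Hz, appears at 12 Hz.
56 Hz mod fs = 26 Hz.
26 Hz > fs/2 = 15 Hz, folds to fs − 26 Hz = 4 Hz.
62 Hz mod fs = 2 Hz.
2 Hz ≤ fs/2 = 15 Hz, appears at 2 Hz.
70 Hz mod fs = 10 Hz.
10 Hz ≤ fs/2 = 15 Hz, appears at 10 Hz.
102 Hz mod fs = 12 Hz.
12 Hz ≤ fs/2 = 15 Hz, appears at 12 Hz.
72 Hz and 102 Hz both map to 12 Hz.

72 Hz, 102 Hz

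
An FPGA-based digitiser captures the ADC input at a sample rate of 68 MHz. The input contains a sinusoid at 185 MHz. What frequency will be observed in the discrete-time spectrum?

19 MHz

185 MHz mod fs = 49 MHz.
49 MHz > fs/2 = 34 MHz, folds to fs − 49 MHz = 19 MHz.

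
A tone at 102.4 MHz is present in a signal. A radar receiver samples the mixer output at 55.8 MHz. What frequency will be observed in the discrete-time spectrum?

9.2 MHz

102.4 MHz mod fs = 46.6 MHz.
46.6 MHz > fs/2 = 27.9 MHz, folds to fs − 46.6 MHz = 9.2 MHz.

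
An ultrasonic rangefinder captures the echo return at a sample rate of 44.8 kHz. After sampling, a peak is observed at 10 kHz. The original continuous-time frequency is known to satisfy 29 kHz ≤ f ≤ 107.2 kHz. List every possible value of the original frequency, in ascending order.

34.8 kHz, 54.8 kHz, 79.6 kHz, 99.6 kHz

Frequencies that alias to 10 kHz are k·fs ± 10 kHz for integer k ≥ 0.
k=0: 10 kHz.
k=1: 34.8 kHz, 54.8 kHz.
k=2: 79.6 kHz, 99.6 kHz.
k=3: 124.4 kHz, 144.4 kHz.
Within [29 kHz, 107.2 kHz]: 34.8 kHz, 54.8 kHz, 79.6 kHz, 99.6 kHz.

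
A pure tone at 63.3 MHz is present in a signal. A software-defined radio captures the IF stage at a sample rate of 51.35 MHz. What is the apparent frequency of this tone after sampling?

63.3 MHz mod fs = 11.95 MHz.
11.95 MHz ≤ fs/2 = 25.675 MHz, appears at 11.95 MHz.

11.95 MHz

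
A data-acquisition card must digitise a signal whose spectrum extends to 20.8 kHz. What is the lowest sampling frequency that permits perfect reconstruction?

Nyquist rate = 2 × 20.8 kHz = 41.6 kHz.

41.6 kHz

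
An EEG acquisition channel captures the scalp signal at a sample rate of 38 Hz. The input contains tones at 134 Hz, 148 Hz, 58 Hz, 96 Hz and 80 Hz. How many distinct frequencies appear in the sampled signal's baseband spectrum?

2

fs/2 = 19 Hz.
134 Hz mod fs = 20 Hz.
20 Hz > fs/2 = 19 Hz, folds to fs − 20 Hz = 18 Hz.
148 Hz mod fs = 34 Hz.
34 Hz > fs/2 = 19 Hz, folds to fs − 34 Hz = 4 Hz.
58 Hz mod fs = 20 Hz.
20 Hz > fs/2 = 19 Hz, folds to fs − 20 Hz = 18 Hz.
96 Hz mod fs = 20 Hz.
20 Hz > fs/2 = 19 Hz, folds to fs − 20 Hz = 18 Hz.
80 Hz mod fs = 4 Hz.
4 Hz ≤ fs/2 = 19 Hz, appears at 4 Hz.
Distinct values: {4 Hz, 18 Hz} → 2.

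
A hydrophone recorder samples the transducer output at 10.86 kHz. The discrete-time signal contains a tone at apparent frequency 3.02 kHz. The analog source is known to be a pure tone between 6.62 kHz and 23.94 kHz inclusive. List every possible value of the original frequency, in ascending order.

7.84 kHz, 13.88 kHz, 18.7 kHz

Frequencies that alias to 3.02 kHz are k·fs ± 3.02 kHz for integer k ≥ 0.
k=0: 3.02 kHz.
k=1: 7.84 kHz, 13.88 kHz.
k=2: 18.7 kHz, 24.74 kHz.
k=3: 29.56 kHz, 35.6 kHz.
Within [6.62 kHz, 23.94 kHz]: 7.84 kHz, 13.88 kHz, 18.7 kHz.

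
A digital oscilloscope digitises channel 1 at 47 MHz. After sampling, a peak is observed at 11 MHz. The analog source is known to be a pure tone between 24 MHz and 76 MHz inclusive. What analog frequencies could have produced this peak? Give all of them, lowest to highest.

Frequencies that alias to 11 MHz are k·fs ± 11 MHz for integer k ≥ 0.
k=0: 11 MHz.
k=1: 36 MHz, 58 MHz.
k=2: 83 MHz, 105 MHz.
Within [24 MHz, 76 MHz]: 36 MHz, 58 MHz.

36 MHz, 58 MHz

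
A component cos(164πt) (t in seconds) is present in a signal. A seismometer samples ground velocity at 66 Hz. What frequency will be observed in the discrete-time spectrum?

16 Hz

ω = 164π rad/s → f = ω/(2π) = 82 Hz.
82 Hz mod fs = 16 Hz.
16 Hz ≤ fs/2 = 33 Hz, appears at 16 Hz.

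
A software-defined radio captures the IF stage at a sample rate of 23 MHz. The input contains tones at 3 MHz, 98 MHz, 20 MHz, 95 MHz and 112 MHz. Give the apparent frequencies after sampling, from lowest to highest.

fs/2 = 11.5 MHz.
3 MHz ≤ fs/2 = 11.5 MHz, passes unchanged.
98 MHz mod fs = 6 MHz.
6 MHz ≤ fs/2 = 11.5 MHz, appears at 6 MHz.
20 MHz > fs/2 = 11.5 MHz, folds to fs − 20 MHz = 3 MHz.
95 MHz mod fs = 3 MHz.
3 MHz ≤ fs/2 = 11.5 MHz, appears at 3 MHz.
112 MHz mod fs = 20 MHz.
20 MHz > fs/2 = 11.5 MHz, folds to fs − 20 MHz = 3 MHz.
Distinct values: {3 MHz, 6 MHz}.

3 MHz, 6 MHz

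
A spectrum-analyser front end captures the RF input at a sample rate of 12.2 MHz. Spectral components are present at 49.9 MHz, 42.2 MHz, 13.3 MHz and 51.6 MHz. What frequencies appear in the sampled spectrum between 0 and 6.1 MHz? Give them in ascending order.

1.1 MHz, 2.8 MHz, 5.6 MHz

fs/2 = 6.1 MHz.
49.9 MHz mod fs = 1.1 MHz.
1.1 MHz ≤ fs/2 = 6.1 MHz, appears at 1.1 MHz.
42.2 MHz mod fs = 5.6 MHz.
5.6 MHz ≤ fs/2 = 6.1 MHz, appears at 5.6 MHz.
13.3 MHz mod fs = 1.1 MHz.
1.1 MHz ≤ fs/2 = 6.1 MHz, appears at 1.1 MHz.
51.6 MHz mod fs = 2.8 MHz.
2.8 MHz ≤ fs/2 = 6.1 MHz, appears at 2.8 MHz.
Distinct values: {1.1 MHz, 2.8 MHz, 5.6 MHz}.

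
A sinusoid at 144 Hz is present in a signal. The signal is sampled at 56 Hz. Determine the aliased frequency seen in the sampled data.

24 Hz

144 Hz mod fs = 32 Hz.
32 Hz > fs/2 = 28 Hz, folds to fs − 32 Hz = 24 Hz.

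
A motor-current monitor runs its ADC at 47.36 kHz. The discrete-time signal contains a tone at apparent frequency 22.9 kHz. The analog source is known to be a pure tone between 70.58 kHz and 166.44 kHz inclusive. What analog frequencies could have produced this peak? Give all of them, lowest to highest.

71.82 kHz, 117.62 kHz, 119.18 kHz, 164.98 kHz

Frequencies that alias to 22.9 kHz are k·fs ± 22.9 kHz for integer k ≥ 0.
k=0: 22.9 kHz.
k=1: 24.46 kHz, 70.26 kHz.
k=2: 71.82 kHz, 117.62 kHz.
k=3: 119.18 kHz, 164.98 kHz.
k=4: 166.54 kHz, 212.34 kHz.
Within [70.58 kHz, 166.44 kHz]: 71.82 kHz, 117.62 kHz, 119.18 kHz, 164.98 kHz.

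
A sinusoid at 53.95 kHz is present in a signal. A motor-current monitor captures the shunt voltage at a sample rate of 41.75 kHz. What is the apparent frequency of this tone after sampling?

12.2 kHz

53.95 kHz mod fs = 12.2 kHz.
12.2 kHz ≤ fs/2 = 20.875 kHz, appears at 12.2 kHz.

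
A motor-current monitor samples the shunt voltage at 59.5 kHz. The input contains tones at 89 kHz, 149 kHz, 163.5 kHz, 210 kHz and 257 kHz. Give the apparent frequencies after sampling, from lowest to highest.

15 kHz, 19 kHz, 28 kHz, 29.5 kHz

fs/2 = 29.75 kHz.
89 kHz mod fs = 29.5 kHz.
29.5 kHz ≤ fs/2 = 29.75 kHz, appears at 29.5 kHz.
149 kHz mod fs = 30 kHz.
30 kHz > fs/2 = 29.75 kHz, folds to fs − 30 kHz = 29.5 kHz.
163.5 kHz mod fs = 44.5 kHz.
44.5 kHz > fs/2 = 29.75 kHz, folds to fs − 44.5 kHz = 15 kHz.
210 kHz mod fs = 31.5 kHz.
31.5 kHz > fs/2 = 29.75 kHz, folds to fs − 31.5 kHz = 28 kHz.
257 kHz mod fs = 19 kHz.
19 kHz ≤ fs/2 = 29.75 kHz, appears at 19 kHz.
Distinct values: {15 kHz, 19 kHz, 28 kHz, 29.5 kHz}.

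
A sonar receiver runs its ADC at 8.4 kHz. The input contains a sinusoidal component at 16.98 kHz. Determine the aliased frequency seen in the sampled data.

0.18 kHz

16.98 kHz mod fs = 0.18 kHz.
0.18 kHz ≤ fs/2 = 4.2 kHz, appears at 0.18 kHz.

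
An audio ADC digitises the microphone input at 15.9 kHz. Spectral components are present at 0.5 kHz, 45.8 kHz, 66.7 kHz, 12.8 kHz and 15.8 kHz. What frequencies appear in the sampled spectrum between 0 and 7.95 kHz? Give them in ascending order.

fs/2 = 7.95 kHz.
0.5 kHz ≤ fs/2 = 7.95 kHz, passes unchanged.
45.8 kHz mod fs = 14 kHz.
14 kHz > fs/2 = 7.95 kHz, folds to fs − 14 kHz = 1.9 kHz.
66.7 kHz mod fs = 3.1 kHz.
3.1 kHz ≤ fs/2 = 7.95 kHz, appears at 3.1 kHz.
12.8 kHz > fs/2 = 7.95 kHz, folds to fs − 12.8 kHz = 3.1 kHz.
15.8 kHz > fs/2 = 7.95 kHz, folds to fs − 15.8 kHz = 0.1 kHz.
Distinct values: {0.1 kHz, 0.5 kHz, 1.9 kHz, 3.1 kHz}.

0.1 kHz, 0.5 kHz, 1.9 kHz, 3.1 kHz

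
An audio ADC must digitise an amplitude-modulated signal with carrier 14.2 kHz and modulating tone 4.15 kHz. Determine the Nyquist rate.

AM sidebands sit at fc ± fm = 10.05 kHz and 18.35 kHz.
Highest-frequency component: 18.35 kHz.
Nyquist rate = 2 × 18.35 kHz = 36.7 kHz.

36.7 kHz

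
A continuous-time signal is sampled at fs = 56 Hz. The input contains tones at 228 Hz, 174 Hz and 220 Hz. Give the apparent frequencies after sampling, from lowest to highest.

4 Hz, 6 Hz

fs/2 = 28 Hz.
228 Hz mod fs = 4 Hz.
4 Hz ≤ fs/2 = 28 Hz, appears at 4 Hz.
174 Hz mod fs = 6 Hz.
6 Hz ≤ fs/2 = 28 Hz, appears at 6 Hz.
220 Hz mod fs = 52 Hz.
52 Hz > fs/2 = 28 Hz, folds to fs − 52 Hz = 4 Hz.
Distinct values: {4 Hz, 6 Hz}.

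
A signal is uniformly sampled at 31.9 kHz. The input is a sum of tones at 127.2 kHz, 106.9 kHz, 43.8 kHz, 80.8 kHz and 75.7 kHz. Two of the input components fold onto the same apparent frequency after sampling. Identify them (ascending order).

fs/2 = 15.95 kHz.
127.2 kHz mod fs = 31.5 kHz.
31.5 kHz > fs/2 = 15.95 kHz, folds to fs − 31.5 kHz = 0.4 kHz.
106.9 kHz mod fs = 11.2 kHz.
11.2 kHz ≤ fs/2 = 15.95 kHz, appears at 11.2 kHz.
43.8 kHz mod fs = 11.9 kHz.
11.9 kHz ≤ fs/2 = 15.95 kHz, appears at 11.9 kHz.
80.8 kHz mod fs = 17 kHz.
17 kHz > fs/2 = 15.95 kHz, folds to fs − 17 kHz = 14.9 kHz.
75.7 kHz mod fs = 11.9 kHz.
11.9 kHz ≤ fs/2 = 15.95 kHz, appears at 11.9 kHz.
43.8 kHz and 75.7 kHz both map to 11.9 kHz.

43.8 kHz, 75.7 kHz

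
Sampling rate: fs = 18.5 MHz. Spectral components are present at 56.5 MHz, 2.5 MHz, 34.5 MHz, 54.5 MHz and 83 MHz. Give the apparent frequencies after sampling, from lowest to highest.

1 MHz, 2.5 MHz, 9 MHz

fs/2 = 9.25 MHz.
56.5 MHz mod fs = 1 MHz.
1 MHz ≤ fs/2 = 9.25 MHz, appears at 1 MHz.
2.5 MHz ≤ fs/2 = 9.25 MHz, passes unchanged.
34.5 MHz mod fs = 16 MHz.
16 MHz > fs/2 = 9.25 MHz, folds to fs − 16 MHz = 2.5 MHz.
54.5 MHz mod fs = 17.5 MHz.
17.5 MHz > fs/2 = 9.25 MHz, folds to fs − 17.5 MHz = 1 MHz.
83 MHz mod fs = 9 MHz.
9 MHz ≤ fs/2 = 9.25 MHz, appears at 9 MHz.
Distinct values: {1 MHz, 2.5 MHz, 9 MHz}.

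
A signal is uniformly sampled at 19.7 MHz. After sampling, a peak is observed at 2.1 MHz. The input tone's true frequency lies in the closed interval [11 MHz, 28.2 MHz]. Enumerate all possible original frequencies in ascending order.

Frequencies that alias to 2.1 MHz are k·fs ± 2.1 MHz for integer k ≥ 0.
k=0: 2.1 MHz.
k=1: 17.6 MHz, 21.8 MHz.
k=2: 37.3 MHz, 41.5 MHz.
Within [11 MHz, 28.2 MHz]: 17.6 MHz, 21.8 MHz.

17.6 MHz, 21.8 MHz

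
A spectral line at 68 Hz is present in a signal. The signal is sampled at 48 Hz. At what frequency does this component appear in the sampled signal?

68 Hz mod fs = 20 Hz.
20 Hz ≤ fs/2 = 24 Hz, appears at 20 Hz.

20 Hz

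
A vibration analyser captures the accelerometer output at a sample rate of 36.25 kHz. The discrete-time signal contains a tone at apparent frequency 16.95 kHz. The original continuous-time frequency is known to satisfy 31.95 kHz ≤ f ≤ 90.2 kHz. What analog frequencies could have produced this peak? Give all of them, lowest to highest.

Frequencies that alias to 16.95 kHz are k·fs ± 16.95 kHz for integer k ≥ 0.
k=0: 16.95 kHz.
k=1: 19.3 kHz, 53.2 kHz.
k=2: 55.55 kHz, 89.45 kHz.
k=3: 91.8 kHz, 125.7 kHz.
Within [31.95 kHz, 90.2 kHz]: 53.2 kHz, 55.55 kHz, 89.45 kHz.

53.2 kHz, 55.55 kHz, 89.45 kHz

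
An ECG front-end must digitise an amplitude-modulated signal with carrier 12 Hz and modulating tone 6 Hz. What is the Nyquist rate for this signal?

36 Hz

AM sidebands sit at fc ± fm = 6 Hz and 18 Hz.
Highest-frequency component: 18 Hz.
Nyquist rate = 2 × 18 Hz = 36 Hz.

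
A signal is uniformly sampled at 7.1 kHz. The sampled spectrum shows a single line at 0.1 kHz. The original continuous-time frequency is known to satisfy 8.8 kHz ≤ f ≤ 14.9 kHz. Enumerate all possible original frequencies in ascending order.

14.1 kHz, 14.3 kHz

Frequencies that alias to 0.1 kHz are k·fs ± 0.1 kHz for integer k ≥ 0.
k=0: 0.1 kHz.
k=1: 7 kHz, 7.2 kHz.
k=2: 14.1 kHz, 14.3 kHz.
k=3: 21.2 kHz, 21.4 kHz.
Within [8.8 kHz, 14.9 kHz]: 14.1 kHz, 14.3 kHz.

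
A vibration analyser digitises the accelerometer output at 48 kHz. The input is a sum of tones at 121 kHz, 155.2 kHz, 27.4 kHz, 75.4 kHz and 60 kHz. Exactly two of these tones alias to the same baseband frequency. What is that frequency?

fs/2 = 24 kHz.
121 kHz mod fs = 25 kHz.
25 kHz > fs/2 = 24 kHz, folds to fs − 25 kHz = 23 kHz.
155.2 kHz mod fs = 11.2 kHz.
11.2 kHz ≤ fs/2 = 24 kHz, appears at 11.2 kHz.
27.4 kHz > fs/2 = 24 kHz, folds to fs − 27.4 kHz = 20.6 kHz.
75.4 kHz mod fs = 27.4 kHz.
27.4 kHz > fs/2 = 24 kHz, folds to fs − 27.4 kHz = 20.6 kHz.
60 kHz mod fs = 12 kHz.
12 kHz ≤ fs/2 = 24 kHz, appears at 12 kHz.
27.4 kHz and 75.4 kHz both map to 20.6 kHz.

20.6 kHz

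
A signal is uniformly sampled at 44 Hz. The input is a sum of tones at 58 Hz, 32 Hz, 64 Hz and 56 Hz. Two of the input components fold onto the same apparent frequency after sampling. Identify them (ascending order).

fs/2 = 22 Hz.
58 Hz mod fs = 14 Hz.
14 Hz ≤ fs/2 = 22 Hz, appears at 14 Hz.
32 Hz > fs/2 = 22 Hz, folds to fs − 32 Hz = 12 Hz.
64 Hz mod fs = 20 Hz.
20 Hz ≤ fs/2 = 22 Hz, appears at 20 Hz.
56 Hz mod fs = 12 Hz.
12 Hz ≤ fs/2 = 22 Hz, appears at 12 Hz.
32 Hz and 56 Hz both map to 12 Hz.

32 Hz, 56 Hz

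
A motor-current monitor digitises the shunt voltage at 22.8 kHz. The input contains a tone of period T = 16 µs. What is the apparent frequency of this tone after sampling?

5.9 kHz

T = 16 µs → f = 1/T = 62.5 kHz.
62.5 kHz mod fs = 16.9 kHz.
16.9 kHz > fs/2 = 11.4 kHz, folds to fs − 16.9 kHz = 5.9 kHz.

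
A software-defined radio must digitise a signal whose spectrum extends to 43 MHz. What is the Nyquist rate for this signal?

Nyquist rate = 2 × 43 MHz = 86 MHz.

86 MHz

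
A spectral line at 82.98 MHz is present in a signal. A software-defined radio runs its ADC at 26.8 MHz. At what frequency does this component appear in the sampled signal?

82.98 MHz mod fs = 2.58 MHz.
2.58 MHz ≤ fs/2 = 13.4 MHz, appears at 2.58 MHz.

2.58 MHz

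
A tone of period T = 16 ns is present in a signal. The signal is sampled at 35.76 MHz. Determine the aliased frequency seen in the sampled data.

T = 16 ns → f = 1/T = 62.5 MHz.
62.5 MHz mod fs = 26.74 MHz.
26.74 MHz > fs/2 = 17.88 MHz, folds to fs − 26.74 MHz = 9.02 MHz.

9.02 MHz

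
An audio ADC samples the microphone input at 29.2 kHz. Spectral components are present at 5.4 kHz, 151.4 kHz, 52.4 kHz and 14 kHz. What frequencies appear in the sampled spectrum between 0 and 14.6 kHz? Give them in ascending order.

5.4 kHz, 6 kHz, 14 kHz

fs/2 = 14.6 kHz.
5.4 kHz ≤ fs/2 = 14.6 kHz, passes unchanged.
151.4 kHz mod fs = 5.4 kHz.
5.4 kHz ≤ fs/2 = 14.6 kHz, appears at 5.4 kHz.
52.4 kHz mod fs = 23.2 kHz.
23.2 kHz > fs/2 = 14.6 kHz, folds to fs − 23.2 kHz = 6 kHz.
14 kHz ≤ fs/2 = 14.6 kHz, passes unchanged.
Distinct values: {5.4 kHz, 6 kHz, 14 kHz}.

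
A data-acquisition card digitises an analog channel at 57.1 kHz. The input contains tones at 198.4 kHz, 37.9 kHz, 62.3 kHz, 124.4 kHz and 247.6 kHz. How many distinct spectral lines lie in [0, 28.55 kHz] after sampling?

fs/2 = 28.55 kHz.
198.4 kHz mod fs = 27.1 kHz.
27.1 kHz ≤ fs/2 = 28.55 kHz, appears at 27.1 kHz.
37.9 kHz > fs/2 = 28.55 kHz, folds to fs − 37.9 kHz = 19.2 kHz.
62.3 kHz mod fs = 5.2 kHz.
5.2 kHz ≤ fs/2 = 28.55 kHz, appears at 5.2 kHz.
124.4 kHz mod fs = 10.2 kHz.
10.2 kHz ≤ fs/2 = 28.55 kHz, appears at 10.2 kHz.
247.6 kHz mod fs = 19.2 kHz.
19.2 kHz ≤ fs/2 = 28.55 kHz, appears at 19.2 kHz.
Distinct values: {5.2 kHz, 10.2 kHz, 19.2 kHz, 27.1 kHz} → 4.

4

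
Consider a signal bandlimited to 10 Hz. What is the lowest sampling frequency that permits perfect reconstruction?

20 Hz

Nyquist rate = 2 × 10 Hz = 20 Hz.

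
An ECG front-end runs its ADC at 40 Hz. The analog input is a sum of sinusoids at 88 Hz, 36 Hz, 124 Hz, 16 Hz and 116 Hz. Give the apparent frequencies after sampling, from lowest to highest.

fs/2 = 20 Hz.
88 Hz mod fs = 8 Hz.
8 Hz ≤ fs/2 = 20 Hz, appears at 8 Hz.
36 Hz > fs/2 = 20 Hz, folds to fs − 36 Hz = 4 Hz.
124 Hz mod fs = 4 Hz.
4 Hz ≤ fs/2 = 20 Hz, appears at 4 Hz.
16 Hz ≤ fs/2 = 20 Hz, passes unchanged.
116 Hz mod fs = 36 Hz.
36 Hz > fs/2 = 20 Hz, folds to fs − 36 Hz = 4 Hz.
Distinct values: {4 Hz, 8 Hz, 16 Hz}.

4 Hz, 8 Hz, 16 Hz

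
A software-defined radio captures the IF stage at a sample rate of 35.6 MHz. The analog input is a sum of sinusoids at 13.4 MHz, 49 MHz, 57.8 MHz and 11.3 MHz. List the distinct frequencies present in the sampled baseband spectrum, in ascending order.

fs/2 = 17.8 MHz.
13.4 MHz ≤ fs/2 = 17.8 MHz, passes unchanged.
49 MHz mod fs = 13.4 MHz.
13.4 MHz ≤ fs/2 = 17.8 MHz, appears at 13.4 MHz.
57.8 MHz mod fs = 22.2 MHz.
22.2 MHz > fs/2 = 17.8 MHz, folds to fs − 22.2 MHz = 13.4 MHz.
11.3 MHz ≤ fs/2 = 17.8 MHz, passes unchanged.
Distinct values: {11.3 MHz, 13.4 MHz}.

11.3 MHz, 13.4 MHz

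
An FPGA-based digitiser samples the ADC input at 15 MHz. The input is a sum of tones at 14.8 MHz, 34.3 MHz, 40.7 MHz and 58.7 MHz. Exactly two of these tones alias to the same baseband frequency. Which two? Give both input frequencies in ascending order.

34.3 MHz, 40.7 MHz

fs/2 = 7.5 MHz.
14.8 MHz > fs/2 = 7.5 MHz, folds to fs − 14.8 MHz = 0.2 MHz.
34.3 MHz mod fs = 4.3 MHz.
4.3 MHz ≤ fs/2 = 7.5 MHz, appears at 4.3 MHz.
40.7 MHz mod fs = 10.7 MHz.
10.7 MHz > fs/2 = 7.5 MHz, folds to fs − 10.7 MHz = 4.3 MHz.
58.7 MHz mod fs = 13.7 MHz.
13.7 MHz > fs/2 = 7.5 MHz, folds to fs − 13.7 MHz = 1.3 MHz.
34.3 MHz and 40.7 MHz both map to 4.3 MHz.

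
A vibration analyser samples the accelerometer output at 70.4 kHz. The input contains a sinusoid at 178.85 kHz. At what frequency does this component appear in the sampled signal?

32.35 kHz

178.85 kHz mod fs = 38.05 kHz.
38.05 kHz > fs/2 = 35.2 kHz, folds to fs − 38.05 kHz = 32.35 kHz.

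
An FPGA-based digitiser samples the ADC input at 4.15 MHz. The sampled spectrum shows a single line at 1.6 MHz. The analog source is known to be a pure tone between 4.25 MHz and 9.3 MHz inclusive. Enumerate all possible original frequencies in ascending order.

Frequencies that alias to 1.6 MHz are k·fs ± 1.6 MHz for integer k ≥ 0.
k=0: 1.6 MHz.
k=1: 2.55 MHz, 5.75 MHz.
k=2: 6.7 MHz, 9.9 MHz.
k=3: 10.85 MHz, 14.05 MHz.
Within [4.25 MHz, 9.3 MHz]: 5.75 MHz, 6.7 MHz.

5.75 MHz, 6.7 MHz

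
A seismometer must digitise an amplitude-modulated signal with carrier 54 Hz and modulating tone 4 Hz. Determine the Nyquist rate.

AM sidebands sit at fc ± fm = 50 Hz and 58 Hz.
Highest-frequency component: 58 Hz.
Nyquist rate = 2 × 58 Hz = 116 Hz.

116 Hz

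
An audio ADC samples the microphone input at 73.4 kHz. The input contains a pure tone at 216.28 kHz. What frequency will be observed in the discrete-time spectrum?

216.28 kHz mod fs = 69.48 kHz.
69.48 kHz > fs/2 = 36.7 kHz, folds to fs − 69.48 kHz = 3.92 kHz.

3.92 kHz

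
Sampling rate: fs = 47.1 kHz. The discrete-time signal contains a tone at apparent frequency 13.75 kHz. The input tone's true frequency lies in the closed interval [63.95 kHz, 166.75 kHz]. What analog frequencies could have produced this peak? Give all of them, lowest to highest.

Frequencies that alias to 13.75 kHz are k·fs ± 13.75 kHz for integer k ≥ 0.
k=0: 13.75 kHz.
k=1: 33.35 kHz, 60.85 kHz.
k=2: 80.45 kHz, 107.95 kHz.
k=3: 127.55 kHz, 155.05 kHz.
k=4: 174.65 kHz, 202.15 kHz.
Within [63.95 kHz, 166.75 kHz]: 80.45 kHz, 107.95 kHz, 127.55 kHz, 155.05 kHz.

80.45 kHz, 107.95 kHz, 127.55 kHz, 155.05 kHz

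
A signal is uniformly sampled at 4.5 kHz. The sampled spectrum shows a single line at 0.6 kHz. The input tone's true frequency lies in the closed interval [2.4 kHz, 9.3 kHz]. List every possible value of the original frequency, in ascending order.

Frequencies that alias to 0.6 kHz are k·fs ± 0.6 kHz for integer k ≥ 0.
k=0: 0.6 kHz.
k=1: 3.9 kHz, 5.1 kHz.
k=2: 8.4 kHz, 9.6 kHz.
k=3: 12.9 kHz, 14.1 kHz.
Within [2.4 kHz, 9.3 kHz]: 3.9 kHz, 5.1 kHz, 8.4 kHz.

3.9 kHz, 5.1 kHz, 8.4 kHz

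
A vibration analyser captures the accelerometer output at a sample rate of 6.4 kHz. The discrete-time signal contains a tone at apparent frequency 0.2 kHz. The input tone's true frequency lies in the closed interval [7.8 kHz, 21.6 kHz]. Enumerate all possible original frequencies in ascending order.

12.6 kHz, 13 kHz, 19 kHz, 19.4 kHz

Frequencies that alias to 0.2 kHz are k·fs ± 0.2 kHz for integer k ≥ 0.
k=0: 0.2 kHz.
k=1: 6.2 kHz, 6.6 kHz.
k=2: 12.6 kHz, 13 kHz.
k=3: 19 kHz, 19.4 kHz.
k=4: 25.4 kHz, 25.8 kHz.
Within [7.8 kHz, 21.6 kHz]: 12.6 kHz, 13 kHz, 19 kHz, 19.4 kHz.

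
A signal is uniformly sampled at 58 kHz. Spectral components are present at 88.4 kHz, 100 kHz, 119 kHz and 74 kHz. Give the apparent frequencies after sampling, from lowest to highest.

fs/2 = 29 kHz.
88.4 kHz mod fs = 30.4 kHz.
30.4 kHz > fs/2 = 29 kHz, folds to fs − 30.4 kHz = 27.6 kHz.
100 kHz mod fs = 42 kHz.
42 kHz > fs/2 = 29 kHz, folds to fs − 42 kHz = 16 kHz.
119 kHz mod fs = 3 kHz.
3 kHz ≤ fs/2 = 29 kHz, appears at 3 kHz.
74 kHz mod fs = 16 kHz.
16 kHz ≤ fs/2 = 29 kHz, appears at 16 kHz.
Distinct values: {3 kHz, 16 kHz, 27.6 kHz}.

3 kHz, 16 kHz, 27.6 kHz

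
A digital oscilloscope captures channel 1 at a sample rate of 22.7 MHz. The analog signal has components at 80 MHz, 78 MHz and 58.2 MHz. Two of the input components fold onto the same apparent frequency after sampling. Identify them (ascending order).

58.2 MHz, 78 MHz

fs/2 = 11.35 MHz.
80 MHz mod fs = 11.9 MHz.
11.9 MHz > fs/2 = 11.35 MHz, folds to fs − 11.9 MHz = 10.8 MHz.
78 MHz mod fs = 9.9 MHz.
9.9 MHz ≤ fs/2 = 11.35 MHz, appears at 9.9 MHz.
58.2 MHz mod fs = 12.8 MHz.
12.8 MHz > fs/2 = 11.35 MHz, folds to fs − 12.8 MHz = 9.9 MHz.
58.2 MHz and 78 MHz both map to 9.9 MHz.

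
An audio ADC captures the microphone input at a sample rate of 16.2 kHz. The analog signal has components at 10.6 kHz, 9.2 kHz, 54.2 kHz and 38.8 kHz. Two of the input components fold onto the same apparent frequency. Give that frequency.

fs/2 = 8.1 kHz.
10.6 kHz > fs/2 = 8.1 kHz, folds to fs − 10.6 kHz = 5.6 kHz.
9.2 kHz > fs/2 = 8.1 kHz, folds to fs − 9.2 kHz = 7 kHz.
54.2 kHz mod fs = 5.6 kHz.
5.6 kHz ≤ fs/2 = 8.1 kHz, appears at 5.6 kHz.
38.8 kHz mod fs = 6.4 kHz.
6.4 kHz ≤ fs/2 = 8.1 kHz, appears at 6.4 kHz.
10.6 kHz and 54.2 kHz both map to 5.6 kHz.

5.6 kHz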